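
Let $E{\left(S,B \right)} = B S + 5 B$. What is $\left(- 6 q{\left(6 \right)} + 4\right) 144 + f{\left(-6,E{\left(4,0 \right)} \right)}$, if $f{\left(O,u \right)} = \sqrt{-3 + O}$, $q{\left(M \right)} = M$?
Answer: $-4608 + 3 i \approx -4608.0 + 3.0 i$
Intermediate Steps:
$E{\left(S,B \right)} = 5 B + B S$
$\left(- 6 q{\left(6 \right)} + 4\right) 144 + f{\left(-6,E{\left(4,0 \right)} \right)} = \left(\left(-6\right) 6 + 4\right) 144 + \sqrt{-3 - 6} = \left(-36 + 4\right) 144 + \sqrt{-9} = \left(-32\right) 144 + 3 i = -4608 + 3 i$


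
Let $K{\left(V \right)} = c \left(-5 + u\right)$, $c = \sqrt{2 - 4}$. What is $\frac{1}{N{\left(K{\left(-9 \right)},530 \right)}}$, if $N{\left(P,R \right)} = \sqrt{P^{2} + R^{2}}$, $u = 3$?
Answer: $\frac{\sqrt{70223}}{140446} \approx 0.0018868$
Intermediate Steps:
$c = i \sqrt{2}$ ($c = \sqrt{-2} = i \sqrt{2} \approx 1.4142 i$)
$K{\left(V \right)} = - 2 i \sqrt{2}$ ($K{\left(V \right)} = i \sqrt{2} \left(-5 + 3\right) = i \sqrt{2} \left(-2\right) = - 2 i \sqrt{2}$)
$\frac{1}{N{\left(K{\left(-9 \right)},530 \right)}} = \frac{1}{\sqrt{\left(- 2 i \sqrt{2}\right)^{2} + 530^{2}}} = \frac{1}{\sqrt{-8 + 280900}} = \frac{1}{\sqrt{280892}} = \frac{1}{2 \sqrt{70223}} = \frac{\sqrt{70223}}{140446}$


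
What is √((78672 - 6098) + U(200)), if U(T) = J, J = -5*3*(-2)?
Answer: 2*√18151 ≈ 269.45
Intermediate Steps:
J = 30 (J = -15*(-2) = 30)
U(T) = 30
√((78672 - 6098) + U(200)) = √((78672 - 6098) + 30) = √(72574 + 30) = √72604 = 2*√18151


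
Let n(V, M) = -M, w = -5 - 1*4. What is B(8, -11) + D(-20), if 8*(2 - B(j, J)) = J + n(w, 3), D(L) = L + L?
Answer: -145/4 ≈ -36.250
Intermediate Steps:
w = -9 (w = -5 - 4 = -9)
D(L) = 2*L
B(j, J) = 19/8 - J/8 (B(j, J) = 2 - (J - 1*3)/8 = 2 - (J - 3)/8 = 2 - (-3 + J)/8 = 2 + (3/8 - J/8) = 19/8 - J/8)
B(8, -11) + D(-20) = (19/8 - 1/8*(-11)) + 2*(-20) = (19/8 + 11/8) - 40 = 15/4 - 40 = -145/4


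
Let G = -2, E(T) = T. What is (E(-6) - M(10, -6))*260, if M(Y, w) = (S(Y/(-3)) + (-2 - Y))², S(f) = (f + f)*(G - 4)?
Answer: -205400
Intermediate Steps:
S(f) = -12*f (S(f) = (f + f)*(-2 - 4) = (2*f)*(-6) = -12*f)
M(Y, w) = (-2 + 3*Y)² (M(Y, w) = (-12*Y/(-3) + (-2 - Y))² = (-12*Y*(-1)/3 + (-2 - Y))² = (-(-4)*Y + (-2 - Y))² = (4*Y + (-2 - Y))² = (-2 + 3*Y)²)
(E(-6) - M(10, -6))*260 = (-6 - (-2 + 3*10)²)*260 = (-6 - (-2 + 30)²)*260 = (-6 - 1*28²)*260 = (-6 - 1*784)*260 = (-6 - 784)*260 = -790*260 = -205400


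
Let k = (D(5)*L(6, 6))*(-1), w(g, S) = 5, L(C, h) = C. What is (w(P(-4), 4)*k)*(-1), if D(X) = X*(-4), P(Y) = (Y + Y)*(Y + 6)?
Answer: -600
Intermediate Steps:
P(Y) = 2*Y*(6 + Y) (P(Y) = (2*Y)*(6 + Y) = 2*Y*(6 + Y))
D(X) = -4*X
k = 120 (k = (-4*5*6)*(-1) = -20*6*(-1) = -120*(-1) = 120)
(w(P(-4), 4)*k)*(-1) = (5*120)*(-1) = 600*(-1) = -600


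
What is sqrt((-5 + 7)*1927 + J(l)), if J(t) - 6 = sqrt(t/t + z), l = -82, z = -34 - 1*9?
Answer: sqrt(3860 + I*sqrt(42)) ≈ 62.129 + 0.0522*I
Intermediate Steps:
z = -43 (z = -34 - 9 = -43)
J(t) = 6 + I*sqrt(42) (J(t) = 6 + sqrt(t/t - 43) = 6 + sqrt(1 - 43) = 6 + sqrt(-42) = 6 + I*sqrt(42))
sqrt((-5 + 7)*1927 + J(l)) = sqrt((-5 + 7)*1927 + (6 + I*sqrt(42))) = sqrt(2*1927 + (6 + I*sqrt(42))) = sqrt(3854 + (6 + I*sqrt(42))) = sqrt(3860 + I*sqrt(42))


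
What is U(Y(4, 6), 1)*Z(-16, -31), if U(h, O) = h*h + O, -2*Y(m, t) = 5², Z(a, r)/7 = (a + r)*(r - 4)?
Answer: 7242935/4 ≈ 1.8107e+6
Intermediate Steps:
Z(a, r) = 7*(-4 + r)*(a + r) (Z(a, r) = 7*((a + r)*(r - 4)) = 7*((a + r)*(-4 + r)) = 7*((-4 + r)*(a + r)) = 7*(-4 + r)*(a + r))
Y(m, t) = -25/2 (Y(m, t) = -½*5² = -½*25 = -25/2)
U(h, O) = O + h² (U(h, O) = h² + O = O + h²)
U(Y(4, 6), 1)*Z(-16, -31) = (1 + (-25/2)²)*(-28*(-16) - 28*(-31) + 7*(-31)² + 7*(-16)*(-31)) = (1 + 625/4)*(448 + 868 + 7*961 + 3472) = 629*(448 + 868 + 6727 + 3472)/4 = (629/4)*11515 = 7242935/4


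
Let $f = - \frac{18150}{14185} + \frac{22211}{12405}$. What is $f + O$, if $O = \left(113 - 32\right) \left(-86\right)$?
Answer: $- \frac{245136351053}{35192985} \approx -6965.5$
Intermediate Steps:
$O = -6966$ ($O = 81 \left(-86\right) = -6966$)
$f = \frac{17982457}{35192985}$ ($f = \left(-18150\right) \frac{1}{14185} + 22211 \cdot \frac{1}{12405} = - \frac{3630}{2837} + \frac{22211}{12405} = \frac{17982457}{35192985} \approx 0.51097$)
$f + O = \frac{17982457}{35192985} - 6966 = - \frac{245136351053}{35192985}$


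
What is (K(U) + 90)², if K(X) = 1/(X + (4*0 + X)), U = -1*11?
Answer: 3916441/484 ≈ 8091.8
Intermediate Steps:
U = -11
K(X) = 1/(2*X) (K(X) = 1/(X + (0 + X)) = 1/(X + X) = 1/(2*X))
(K(U) + 90)² = ((½)/(-11) + 90)² = ((½)*(-1/11) + 90)² = (-1/22 + 90)² = (1979/22)² = 3916441/484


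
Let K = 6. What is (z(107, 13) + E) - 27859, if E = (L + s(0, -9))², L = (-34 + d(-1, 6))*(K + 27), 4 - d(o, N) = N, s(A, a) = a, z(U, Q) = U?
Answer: 1405057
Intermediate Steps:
d(o, N) = 4 - N
L = -1188 (L = (-34 + (4 - 1*6))*(6 + 27) = (-34 + (4 - 6))*33 = (-34 - 2)*33 = -36*33 = -1188)
E = 1432809 (E = (-1188 - 9)² = (-1197)² = 1432809)
(z(107, 13) + E) - 27859 = (107 + 1432809) - 27859 = 1432916 - 27859 = 1405057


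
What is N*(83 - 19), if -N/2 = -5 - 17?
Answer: 2816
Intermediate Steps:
N = 44 (N = -2*(-5 - 17) = -2*(-22) = 44)
N*(83 - 19) = 44*(83 - 19) = 44*64 = 2816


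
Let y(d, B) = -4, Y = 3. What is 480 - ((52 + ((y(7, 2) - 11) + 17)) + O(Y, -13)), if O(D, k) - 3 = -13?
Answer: 436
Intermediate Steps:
O(D, k) = -10 (O(D, k) = 3 - 13 = -10)
480 - ((52 + ((y(7, 2) - 11) + 17)) + O(Y, -13)) = 480 - ((52 + ((-4 - 11) + 17)) - 10) = 480 - ((52 + (-15 + 17)) - 10) = 480 - ((52 + 2) - 10) = 480 - (54 - 10) = 480 - 1*44 = 480 - 44 = 436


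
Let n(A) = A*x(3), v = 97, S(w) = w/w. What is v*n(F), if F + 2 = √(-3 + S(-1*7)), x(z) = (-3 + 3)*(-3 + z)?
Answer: 0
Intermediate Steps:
S(w) = 1
x(z) = 0 (x(z) = 0*(-3 + z) = 0)
F = -2 + I*√2 (F = -2 + √(-3 + 1) = -2 + √(-2) = -2 + I*√2 ≈ -2.0 + 1.4142*I)
n(A) = 0 (n(A) = A*0 = 0)
v*n(F) = 97*0 = 0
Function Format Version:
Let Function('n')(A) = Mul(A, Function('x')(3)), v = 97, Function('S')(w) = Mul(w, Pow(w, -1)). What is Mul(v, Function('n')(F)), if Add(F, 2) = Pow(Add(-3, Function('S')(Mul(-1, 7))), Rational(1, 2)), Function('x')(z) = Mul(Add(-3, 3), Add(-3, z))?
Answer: 0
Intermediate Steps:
Function('S')(w) = 1
Function('x')(z) = 0 (Function('x')(z) = Mul(0, Add(-3, z)) = 0)
F = Add(-2, Mul(I, Pow(2, Rational(1, 2)))) (F = Add(-2, Pow(Add(-3, 1), Rational(1, 2))) = Add(-2, Pow(-2, Rational(1, 2))) = Add(-2, Mul(I, Pow(2, Rational(1, 2)))) ≈ Add(-2.0000, Mul(1.4142, I)))
Function('n')(A) = 0 (Function('n')(A) = Mul(A, 0) = 0)
Mul(v, Function('n')(F)) = Mul(97, 0) = 0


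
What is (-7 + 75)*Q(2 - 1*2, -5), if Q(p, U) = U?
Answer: -340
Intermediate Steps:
(-7 + 75)*Q(2 - 1*2, -5) = (-7 + 75)*(-5) = 68*(-5) = -340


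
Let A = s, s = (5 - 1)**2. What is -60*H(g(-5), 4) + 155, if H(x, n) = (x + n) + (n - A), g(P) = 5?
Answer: 335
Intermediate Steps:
s = 16 (s = 4**2 = 16)
A = 16
H(x, n) = -16 + x + 2*n (H(x, n) = (x + n) + (n - 1*16) = (n + x) + (n - 16) = (n + x) + (-16 + n) = -16 + x + 2*n)
-60*H(g(-5), 4) + 155 = -60*(-16 + 5 + 2*4) + 155 = -60*(-16 + 5 + 8) + 155 = -60*(-3) + 155 = 180 + 155 = 335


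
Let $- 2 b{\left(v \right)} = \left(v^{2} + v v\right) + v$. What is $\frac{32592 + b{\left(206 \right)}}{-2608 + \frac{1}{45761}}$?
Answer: $\frac{65026381}{17049241} \approx 3.814$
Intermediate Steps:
$b{\left(v \right)} = - v^{2} - \frac{v}{2}$ ($b{\left(v \right)} = - \frac{\left(v^{2} + v v\right) + v}{2} = - \frac{\left(v^{2} + v^{2}\right) + v}{2} = - \frac{2 v^{2} + v}{2} = - \frac{v + 2 v^{2}}{2} = - v^{2} - \frac{v}{2}$)
$\frac{32592 + b{\left(206 \right)}}{-2608 + \frac{1}{45761}} = \frac{32592 - 206 \left(\frac{1}{2} + 206\right)}{-2608 + \frac{1}{45761}} = \frac{32592 - 206 \cdot \frac{413}{2}}{-2608 + \frac{1}{45761}} = \frac{32592 - 42539}{- \frac{119344687}{45761}} = \left(-9947\right) \left(- \frac{45761}{119344687}\right) = \frac{65026381}{17049241}$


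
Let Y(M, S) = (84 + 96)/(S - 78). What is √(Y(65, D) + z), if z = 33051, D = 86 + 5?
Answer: √5587959/13 ≈ 181.84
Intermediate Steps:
D = 91
Y(M, S) = 180/(-78 + S)
√(Y(65, D) + z) = √(180/(-78 + 91) + 33051) = √(180/13 + 33051) = √(429843/13) = √5587959/13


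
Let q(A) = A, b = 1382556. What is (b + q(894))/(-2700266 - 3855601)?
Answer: -461150/2185289 ≈ -0.21102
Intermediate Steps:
(b + q(894))/(-2700266 - 3855601) = (1382556 + 894)/(-2700266 - 3855601) = 1383450/(-6555867) = 1383450*(-1/6555867) = -461150/2185289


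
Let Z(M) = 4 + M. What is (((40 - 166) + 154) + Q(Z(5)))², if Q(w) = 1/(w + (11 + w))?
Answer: 660969/841 ≈ 785.93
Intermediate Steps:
Q(w) = 1/(11 + 2*w)
(((40 - 166) + 154) + Q(Z(5)))² = (((40 - 166) + 154) + 1/(11 + 2*(4 + 5)))² = ((-126 + 154) + 1/(11 + 2*9))² = (28 + 1/(11 + 18))² = (28 + 1/29)² = (813/29)² = 660969/841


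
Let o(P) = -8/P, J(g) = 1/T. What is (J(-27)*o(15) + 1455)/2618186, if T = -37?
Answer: 807533/1453093230 ≈ 0.00055573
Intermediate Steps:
J(g) = -1/37 (J(g) = 1/(-37) = -1/37)
(J(-27)*o(15) + 1455)/2618186 = (-(-8)/(37*15) + 1455)/2618186 = (-(-8)/(37*15) + 1455)*(1/2618186) = (-1/37*(-8/15) + 1455)*(1/2618186) = (8/555 + 1455)*(1/2618186) = (807533/555)*(1/2618186) = 807533/1453093230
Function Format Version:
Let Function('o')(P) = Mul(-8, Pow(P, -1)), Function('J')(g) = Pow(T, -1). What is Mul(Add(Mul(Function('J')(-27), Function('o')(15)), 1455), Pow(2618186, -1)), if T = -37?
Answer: Rational(807533, 1453093230) ≈ 0.00055573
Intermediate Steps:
Function('J')(g) = Rational(-1, 37) (Function('J')(g) = Pow(-37, -1) = Rational(-1, 37))
Mul(Add(Mul(Function('J')(-27), Function('o')(15)), 1455), Pow(2618186, -1)) = Mul(Add(Mul(Rational(-1, 37), Mul(-8, Pow(15, -1))), 1455), Pow(2618186, -1)) = Mul(Add(Mul(Rational(-1, 37), Mul(-8, Rational(1, 15))), 1455), Rational(1, 2618186)) = Mul(Add(Mul(Rational(-1, 37), Rational(-8, 15)), 1455), Rational(1, 2618186)) = Mul(Add(Rational(8, 555), 1455), Rational(1, 2618186)) = Mul(Rational(807533, 555), Rational(1, 2618186)) = Rational(807533, 1453093230)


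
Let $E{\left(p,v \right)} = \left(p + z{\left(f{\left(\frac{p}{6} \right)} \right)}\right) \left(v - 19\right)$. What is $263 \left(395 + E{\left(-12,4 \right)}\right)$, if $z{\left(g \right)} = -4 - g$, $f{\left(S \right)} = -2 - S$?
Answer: $167005$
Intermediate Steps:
$E{\left(p,v \right)} = \left(-19 + v\right) \left(-2 + \frac{7 p}{6}\right)$ ($E{\left(p,v \right)} = \left(p - \left(2 - \frac{p}{6}\right)\right) \left(v - 19\right) = \left(p - \left(2 - p \frac{1}{6}\right)\right) \left(-19 + v\right) = \left(p - \left(2 - \frac{p}{6}\right)\right) \left(-19 + v\right) = \left(p + \left(-4 + \left(2 + \frac{p}{6}\right)\right)\right) \left(-19 + v\right) = \left(p + \left(-2 + \frac{p}{6}\right)\right) \left(-19 + v\right) = \left(-2 + \frac{7 p}{6}\right) \left(-19 + v\right) = \left(-19 + v\right) \left(-2 + \frac{7 p}{6}\right)$)
$263 \left(395 + E{\left(-12,4 \right)}\right) = 263 \left(395 + \left(38 - 8 - -266 + \frac{7}{6} \left(-12\right) 4\right)\right) = 263 \left(395 + \left(38 - 8 + 266 - 56\right)\right) = 263 \left(395 + 240\right) = 263 \cdot 635 = 167005$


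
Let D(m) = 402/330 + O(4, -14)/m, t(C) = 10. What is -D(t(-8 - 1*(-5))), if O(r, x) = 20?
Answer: -177/55 ≈ -3.2182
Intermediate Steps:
D(m) = 67/55 + 20/m (D(m) = 402/330 + 20/m = 402*(1/330) + 20/m = 67/55 + 20/m)
-D(t(-8 - 1*(-5))) = -(67/55 + 20/10) = -(67/55 + 20*(1/10)) = -(67/55 + 2) = -1*177/55 = -177/55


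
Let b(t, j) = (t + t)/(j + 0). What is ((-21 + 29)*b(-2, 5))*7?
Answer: -224/5 ≈ -44.800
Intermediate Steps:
b(t, j) = 2*t/j (b(t, j) = (2*t)/j = 2*t/j)
((-21 + 29)*b(-2, 5))*7 = ((-21 + 29)*(2*(-2)/5))*7 = (8*(2*(-2)*(⅕)))*7 = (8*(-⅘))*7 = -32/5*7 = -224/5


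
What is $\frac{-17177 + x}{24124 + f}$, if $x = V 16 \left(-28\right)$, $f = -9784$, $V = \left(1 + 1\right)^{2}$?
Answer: $- \frac{6323}{4780} \approx -1.3228$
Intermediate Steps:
$V = 4$ ($V = 2^{2} = 4$)
$x = -1792$ ($x = 4 \cdot 16 \left(-28\right) = 64 \left(-28\right) = -1792$)
$\frac{-17177 + x}{24124 + f} = \frac{-17177 - 1792}{24124 - 9784} = - \frac{18969}{14340} = \left(-18969\right) \frac{1}{14340} = - \frac{6323}{4780}$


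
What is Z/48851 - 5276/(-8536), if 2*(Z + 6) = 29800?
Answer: 8747115/9477094 ≈ 0.92297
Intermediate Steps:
Z = 14894 (Z = -6 + (1/2)*29800 = -6 + 14900 = 14894)
Z/48851 - 5276/(-8536) = 14894/48851 - 5276/(-8536) = 14894*(1/48851) - 5276*(-1/8536) = 1354/4441 + 1319/2134 = 8747115/9477094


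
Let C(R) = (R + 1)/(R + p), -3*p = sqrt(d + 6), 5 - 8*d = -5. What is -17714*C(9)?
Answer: -57393360/2887 - 1062840*sqrt(29)/2887 ≈ -21862.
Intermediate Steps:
d = 5/4 (d = 5/8 - 1/8*(-5) = 5/8 + 5/8 = 5/4 ≈ 1.2500)
p = -sqrt(29)/6 (p = -sqrt(5/4 + 6)/3 = -sqrt(29)/6 ≈ -0.89753)
C(R) = (1 + R)/(R - sqrt(29)/6) (C(R) = (R + 1)/(R - sqrt(29)/6) = (1 + R)/(R - sqrt(29)/6))
-17714*C(9) = -106284*(1 + 9)/(-sqrt(29) + 6*9) = -106284*10/(-sqrt(29) + 54) = -106284*10/(54 - sqrt(29)) = -1062840/(54 - sqrt(29))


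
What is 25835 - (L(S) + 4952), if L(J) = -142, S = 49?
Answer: 21025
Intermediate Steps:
25835 - (L(S) + 4952) = 25835 - (-142 + 4952) = 25835 - 1*4810 = 25835 - 4810 = 21025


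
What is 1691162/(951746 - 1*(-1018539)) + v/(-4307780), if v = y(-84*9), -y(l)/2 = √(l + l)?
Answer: 1691162/1970285 + 3*I*√42/1076945 ≈ 0.85833 + 1.8053e-5*I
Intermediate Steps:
y(l) = -2*√2*√l (y(l) = -2*√(l + l) = -2*√2*√l)
v = -12*I*√42 (v = -2*√2*√(-84*9) = -2*√2*√(-756) = -2*√2*6*I*√21 = -12*I*√42 ≈ -77.769*I)
1691162/(951746 - 1*(-1018539)) + v/(-4307780) = 1691162/(951746 - 1*(-1018539)) - 12*I*√42/(-4307780) = 1691162/(951746 + 1018539) - 12*I*√42*(-1/4307780) = 1691162/1970285 + 3*I*√42/1076945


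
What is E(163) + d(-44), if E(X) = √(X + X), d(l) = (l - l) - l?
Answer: 44 + √326 ≈ 62.055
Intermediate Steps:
d(l) = -l (d(l) = 0 - l = -l)
E(X) = √2*√X (E(X) = √(2*X) = √2*√X)
E(163) + d(-44) = √2*√163 - 1*(-44) = √326 + 44 = 44 + √326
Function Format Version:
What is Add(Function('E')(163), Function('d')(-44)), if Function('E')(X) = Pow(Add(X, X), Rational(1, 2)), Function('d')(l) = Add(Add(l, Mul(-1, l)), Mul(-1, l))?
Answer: Add(44, Pow(326, Rational(1, 2))) ≈ 62.055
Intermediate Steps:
Function('d')(l) = Mul(-1, l) (Function('d')(l) = Add(0, Mul(-1, l)) = Mul(-1, l))
Function('E')(X) = Mul(Pow(2, Rational(1, 2)), Pow(X, Rational(1, 2))) (Function('E')(X) = Pow(Mul(2, X), Rational(1, 2)) = Mul(Pow(2, Rational(1, 2)), Pow(X, Rational(1, 2))))
Add(Function('E')(163), Function('d')(-44)) = Add(Mul(Pow(2, Rational(1, 2)), Pow(163, Rational(1, 2))), Mul(-1, -44)) = Add(Pow(326, Rational(1, 2)), 44) = Add(44, Pow(326, Rational(1, 2)))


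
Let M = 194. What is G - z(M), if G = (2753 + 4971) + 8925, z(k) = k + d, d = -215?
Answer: 16670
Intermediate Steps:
z(k) = -215 + k (z(k) = k - 215 = -215 + k)
G = 16649 (G = 7724 + 8925 = 16649)
G - z(M) = 16649 - (-215 + 194) = 16649 - 1*(-21) = 16649 + 21 = 16670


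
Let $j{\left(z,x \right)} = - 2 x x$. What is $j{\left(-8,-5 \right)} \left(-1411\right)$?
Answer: $70550$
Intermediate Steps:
$j{\left(z,x \right)} = - 2 x^{2}$
$j{\left(-8,-5 \right)} \left(-1411\right) = - 2 \left(-5\right)^{2} \left(-1411\right) = \left(-2\right) 25 \left(-1411\right) = \left(-50\right) \left(-1411\right) = 70550$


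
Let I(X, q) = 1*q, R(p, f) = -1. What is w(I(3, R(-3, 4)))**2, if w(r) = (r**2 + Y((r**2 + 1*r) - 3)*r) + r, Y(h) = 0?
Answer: 0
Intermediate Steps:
I(X, q) = q
w(r) = r + r**2 (w(r) = (r**2 + 0*r) + r = (r**2 + 0) + r = r**2 + r = r + r**2)
w(I(3, R(-3, 4)))**2 = (-(1 - 1))**2 = (-1*0)**2 = 0**2 = 0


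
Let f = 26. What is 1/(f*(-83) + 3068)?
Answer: 1/910 ≈ 0.0010989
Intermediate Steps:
1/(f*(-83) + 3068) = 1/(26*(-83) + 3068) = 1/(-2158 + 3068) = 1/910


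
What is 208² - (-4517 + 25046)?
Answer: 22735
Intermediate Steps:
208² - (-4517 + 25046) = 43264 - 1*20529 = 43264 - 20529 = 22735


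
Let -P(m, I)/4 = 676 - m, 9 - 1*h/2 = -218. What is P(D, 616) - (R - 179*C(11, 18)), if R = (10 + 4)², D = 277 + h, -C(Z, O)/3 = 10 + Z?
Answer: -11253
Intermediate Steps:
C(Z, O) = -30 - 3*Z (C(Z, O) = -3*(10 + Z) = -30 - 3*Z)
h = 454 (h = 18 - 2*(-218) = 18 + 436 = 454)
D = 731 (D = 277 + 454 = 731)
R = 196 (R = 14² = 196)
P(m, I) = -2704 + 4*m (P(m, I) = -4*(676 - m) = -2704 + 4*m)
P(D, 616) - (R - 179*C(11, 18)) = (-2704 + 4*731) - (196 - 179*(-30 - 3*11)) = (-2704 + 2924) - (196 - 179*(-30 - 33)) = 220 - (196 - 179*(-63)) = 220 - (196 + 11277) = 220 - 1*11473 = 220 - 11473 = -11253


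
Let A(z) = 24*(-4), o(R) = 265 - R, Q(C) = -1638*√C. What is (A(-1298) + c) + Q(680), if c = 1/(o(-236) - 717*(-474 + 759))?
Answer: -19569025/203844 - 3276*√170 ≈ -42810.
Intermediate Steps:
c = -1/203844 (c = 1/((265 - 1*(-236)) - 717*(-474 + 759)) = 1/((265 + 236) - 717*285) = 1/(501 - 204345) = 1/(-203844) = -1/203844 ≈ -4.9057e-6)
A(z) = -96
(A(-1298) + c) + Q(680) = (-96 - 1/203844) - 3276*√170 = -19569025/203844 - 3276*√170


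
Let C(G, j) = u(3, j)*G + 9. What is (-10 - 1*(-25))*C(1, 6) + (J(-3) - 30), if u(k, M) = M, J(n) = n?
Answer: 192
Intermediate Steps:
C(G, j) = 9 + G*j (C(G, j) = j*G + 9 = G*j + 9 = 9 + G*j)
(-10 - 1*(-25))*C(1, 6) + (J(-3) - 30) = (-10 - 1*(-25))*(9 + 1*6) + (-3 - 30) = (-10 + 25)*(9 + 6) - 33 = 15*15 - 33 = 225 - 33 = 192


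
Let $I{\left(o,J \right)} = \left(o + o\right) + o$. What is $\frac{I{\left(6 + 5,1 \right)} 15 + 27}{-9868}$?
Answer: $- \frac{261}{4934} \approx -0.052898$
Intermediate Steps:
$I{\left(o,J \right)} = 3 o$ ($I{\left(o,J \right)} = 2 o + o = 3 o$)
$\frac{I{\left(6 + 5,1 \right)} 15 + 27}{-9868} = \frac{3 \left(6 + 5\right) 15 + 27}{-9868} = \left(3 \cdot 11 \cdot 15 + 27\right) \left(- \frac{1}{9868}\right) = \left(33 \cdot 15 + 27\right) \left(- \frac{1}{9868}\right) = \left(495 + 27\right) \left(- \frac{1}{9868}\right) = 522 \left(- \frac{1}{9868}\right) = - \frac{261}{4934}$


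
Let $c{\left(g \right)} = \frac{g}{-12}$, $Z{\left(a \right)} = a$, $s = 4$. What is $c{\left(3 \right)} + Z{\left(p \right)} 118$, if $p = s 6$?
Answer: $\frac{11327}{4} \approx 2831.8$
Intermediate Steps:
$p = 24$ ($p = 4 \cdot 6 = 24$)
$c{\left(g \right)} = - \frac{g}{12}$ ($c{\left(g \right)} = g \left(- \frac{1}{12}\right) = - \frac{g}{12}$)
$c{\left(3 \right)} + Z{\left(p \right)} 118 = \left(- \frac{1}{12}\right) 3 + 24 \cdot 118 = - \frac{1}{4} + 2832 = \frac{11327}{4}$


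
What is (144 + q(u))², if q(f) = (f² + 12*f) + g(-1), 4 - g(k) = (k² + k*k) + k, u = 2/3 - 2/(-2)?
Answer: 2334784/81 ≈ 28825.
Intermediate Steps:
u = 5/3 (u = 2*(⅓) - 2*(-½) = ⅔ + 1 = 5/3 ≈ 1.6667)
g(k) = 4 - k - 2*k² (g(k) = 4 - ((k² + k*k) + k) = 4 - ((k² + k²) + k) = 4 - (2*k² + k) = 4 - (k + 2*k²) = 4 + (-k - 2*k²) = 4 - k - 2*k²)
q(f) = 3 + f² + 12*f (q(f) = (f² + 12*f) + (4 - 1*(-1) - 2*(-1)²) = (f² + 12*f) + (4 + 1 - 2*1) = (f² + 12*f) + (4 + 1 - 2) = (f² + 12*f) + 3 = 3 + f² + 12*f)
(144 + q(u))² = (144 + (3 + (5/3)² + 12*(5/3)))² = (144 + (3 + 25/9 + 20))² = (144 + 232/9)² = (1528/9)² = 2334784/81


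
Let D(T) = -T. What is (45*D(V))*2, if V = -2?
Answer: 180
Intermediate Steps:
(45*D(V))*2 = (45*(-1*(-2)))*2 = (45*2)*2 = 90*2 = 180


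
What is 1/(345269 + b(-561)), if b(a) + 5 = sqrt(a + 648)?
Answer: 115088/39735743203 - sqrt(87)/119207229609 ≈ 2.8963e-6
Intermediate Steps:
b(a) = -5 + sqrt(648 + a) (b(a) = -5 + sqrt(a + 648) = -5 + sqrt(648 + a))
1/(345269 + b(-561)) = 1/(345269 + (-5 + sqrt(648 - 561))) = 1/(345269 + (-5 + sqrt(87))) = 1/(345264 + sqrt(87))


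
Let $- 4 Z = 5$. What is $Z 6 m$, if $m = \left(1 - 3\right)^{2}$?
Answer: $-30$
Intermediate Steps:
$Z = - \frac{5}{4}$ ($Z = \left(- \frac{1}{4}\right) 5 = - \frac{5}{4} \approx -1.25$)
$m = 4$ ($m = \left(-2\right)^{2} = 4$)
$Z 6 m = \left(- \frac{5}{4}\right) 6 \cdot 4 = \left(- \frac{15}{2}\right) 4 = -30$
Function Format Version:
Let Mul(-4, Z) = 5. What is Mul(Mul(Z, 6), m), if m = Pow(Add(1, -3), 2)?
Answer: -30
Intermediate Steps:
Z = Rational(-5, 4) (Z = Mul(Rational(-1, 4), 5) = Rational(-5, 4) ≈ -1.2500)
m = 4 (m = Pow(-2, 2) = 4)
Mul(Mul(Z, 6), m) = Mul(Mul(Rational(-5, 4), 6), 4) = Mul(Rational(-15, 2), 4) = -30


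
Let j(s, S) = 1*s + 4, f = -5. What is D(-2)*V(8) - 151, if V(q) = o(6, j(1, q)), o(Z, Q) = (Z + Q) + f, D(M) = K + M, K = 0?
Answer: -163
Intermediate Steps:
D(M) = M (D(M) = 0 + M = M)
j(s, S) = 4 + s (j(s, S) = s + 4 = 4 + s)
o(Z, Q) = -5 + Q + Z (o(Z, Q) = (Z + Q) - 5 = (Q + Z) - 5 = -5 + Q + Z)
V(q) = 6 (V(q) = -5 + (4 + 1) + 6 = -5 + 5 + 6 = 6)
D(-2)*V(8) - 151 = -2*6 - 151 = -12 - 151 = -163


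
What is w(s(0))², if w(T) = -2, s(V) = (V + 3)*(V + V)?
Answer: 4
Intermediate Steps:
s(V) = 2*V*(3 + V) (s(V) = (3 + V)*(2*V) = 2*V*(3 + V))
w(s(0))² = (-2)² = 4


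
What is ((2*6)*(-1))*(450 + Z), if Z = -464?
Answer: 168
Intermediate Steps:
((2*6)*(-1))*(450 + Z) = ((2*6)*(-1))*(450 - 464) = (12*(-1))*(-14) = -12*(-14) = 168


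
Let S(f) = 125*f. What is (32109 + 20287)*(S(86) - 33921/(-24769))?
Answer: 13953089957716/24769 ≈ 5.6333e+8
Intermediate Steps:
(32109 + 20287)*(S(86) - 33921/(-24769)) = (32109 + 20287)*(125*86 - 33921/(-24769)) = 52396*(10750 - 33921*(-1/24769)) = 52396*(10750 + 33921/24769) = 52396*(266300671/24769) = 13953089957716/24769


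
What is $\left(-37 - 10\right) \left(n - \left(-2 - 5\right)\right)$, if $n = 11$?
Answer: $-846$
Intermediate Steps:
$\left(-37 - 10\right) \left(n - \left(-2 - 5\right)\right) = \left(-37 - 10\right) \left(11 - \left(-2 - 5\right)\right) = - 47 \left(11 - \left(-2 - 5\right)\right) = - 47 \left(11 - -7\right) = - 47 \left(11 + 7\right) = \left(-47\right) 18 = -846$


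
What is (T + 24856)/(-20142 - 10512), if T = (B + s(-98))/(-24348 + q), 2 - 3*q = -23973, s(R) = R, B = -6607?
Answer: -1219679179/1504161126 ≈ -0.81087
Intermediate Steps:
q = 23975/3 (q = 2/3 - 1/3*(-23973) = 2/3 + 7991 = 23975/3 ≈ 7991.7)
T = 20115/49069 (T = (-6607 - 98)/(-24348 + 23975/3) = -6705/(-49069/3) = -6705*(-3/49069) = 20115/49069 ≈ 0.40993)
(T + 24856)/(-20142 - 10512) = (20115/49069 + 24856)/(-20142 - 10512) = (1219679179/49069)/(-30654) = (1219679179/49069)*(-1/30654) = -1219679179/1504161126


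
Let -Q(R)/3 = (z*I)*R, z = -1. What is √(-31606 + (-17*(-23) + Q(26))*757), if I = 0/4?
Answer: √264381 ≈ 514.18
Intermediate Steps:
I = 0 (I = 0*(¼) = 0)
Q(R) = 0 (Q(R) = -3*(-1*0)*R = -0*R = -3*0 = 0)
√(-31606 + (-17*(-23) + Q(26))*757) = √(-31606 + (-17*(-23) + 0)*757) = √(-31606 + (391 + 0)*757) = √(-31606 + 391*757) = √(-31606 + 295987) = √264381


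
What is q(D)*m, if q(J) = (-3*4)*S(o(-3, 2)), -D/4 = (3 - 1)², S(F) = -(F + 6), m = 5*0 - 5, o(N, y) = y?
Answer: -480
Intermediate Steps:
m = -5 (m = 0 - 5 = -5)
S(F) = -6 - F (S(F) = -(6 + F) = -6 - F)
D = -16 (D = -4*(3 - 1)² = -4*2² = -4*4 = -16)
q(J) = 96 (q(J) = (-3*4)*(-6 - 1*2) = -12*(-6 - 2) = -12*(-8) = 96)
q(D)*m = 96*(-5) = -480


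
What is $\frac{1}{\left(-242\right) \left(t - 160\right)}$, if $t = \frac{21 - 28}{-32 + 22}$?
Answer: $\frac{5}{192753} \approx 2.594 \cdot 10^{-5}$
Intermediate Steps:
$t = \frac{7}{10}$ ($t = - \frac{7}{-10} = \left(-7\right) \left(- \frac{1}{10}\right) = \frac{7}{10} \approx 0.7$)
$\frac{1}{\left(-242\right) \left(t - 160\right)} = \frac{1}{\left(-242\right) \left(\frac{7}{10} - 160\right)} = \frac{1}{\left(-242\right) \left(- \frac{1593}{10}\right)} = \frac{1}{\frac{192753}{5}} = \frac{5}{192753}$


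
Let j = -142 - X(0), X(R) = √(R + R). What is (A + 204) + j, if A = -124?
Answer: -62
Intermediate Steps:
X(R) = √2*√R (X(R) = √(2*R) = √2*√R)
j = -142 (j = -142 - √2*√0 = -142 - √2*0 = -142 - 1*0 = -142 + 0 = -142)
(A + 204) + j = (-124 + 204) - 142 = 80 - 142 = -62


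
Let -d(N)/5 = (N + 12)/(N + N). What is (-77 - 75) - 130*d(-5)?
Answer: -607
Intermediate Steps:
d(N) = -5*(12 + N)/(2*N) (d(N) = -5*(N + 12)/(N + N) = -5*(12 + N)/(2*N))
(-77 - 75) - 130*d(-5) = (-77 - 75) - 130*(-5/2 - 30/(-5)) = -152 - 130*(-5/2 - 30*(-⅕)) = -152 - 130*(-5/2 + 6) = -152 - 130*7/2 = -152 - 455 = -607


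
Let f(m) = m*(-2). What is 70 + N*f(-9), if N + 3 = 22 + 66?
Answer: 1600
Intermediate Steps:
f(m) = -2*m
N = 85 (N = -3 + (22 + 66) = -3 + 88 = 85)
70 + N*f(-9) = 70 + 85*(-2*(-9)) = 70 + 85*18 = 70 + 1530 = 1600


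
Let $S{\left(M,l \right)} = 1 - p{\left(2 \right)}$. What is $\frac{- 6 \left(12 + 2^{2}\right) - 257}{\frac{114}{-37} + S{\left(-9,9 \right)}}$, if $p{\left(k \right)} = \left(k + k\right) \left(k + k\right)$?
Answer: $\frac{13061}{669} \approx 19.523$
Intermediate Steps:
$p{\left(k \right)} = 4 k^{2}$ ($p{\left(k \right)} = 2 k 2 k = 4 k^{2}$)
$S{\left(M,l \right)} = -15$ ($S{\left(M,l \right)} = 1 - 4 \cdot 2^{2} = 1 - 4 \cdot 4 = 1 - 16 = -15$)
$\frac{- 6 \left(12 + 2^{2}\right) - 257}{\frac{114}{-37} + S{\left(-9,9 \right)}} = \frac{- 6 \left(12 + 2^{2}\right) - 257}{\frac{114}{-37} - 15} = \frac{- 6 \left(12 + 4\right) - 257}{114 \left(- \frac{1}{37}\right) - 15} = \frac{\left(-6\right) 16 - 257}{- \frac{114}{37} - 15} = \frac{-96 - 257}{- \frac{669}{37}} = \left(-353\right) \left(- \frac{37}{669}\right) = \frac{13061}{669}$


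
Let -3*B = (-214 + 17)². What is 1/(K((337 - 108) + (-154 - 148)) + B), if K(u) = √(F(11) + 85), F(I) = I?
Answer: -116427/1506137617 - 36*√6/1506137617 ≈ -7.7360e-5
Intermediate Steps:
K(u) = 4*√6 (K(u) = √(11 + 85) = √96 = 4*√6)
B = -38809/3 (B = -(-214 + 17)²/3 = -⅓*(-197)² = -⅓*38809 = -38809/3 ≈ -12936.)
1/(K((337 - 108) + (-154 - 148)) + B) = 1/(4*√6 - 38809/3) = 1/(-38809/3 + 4*√6)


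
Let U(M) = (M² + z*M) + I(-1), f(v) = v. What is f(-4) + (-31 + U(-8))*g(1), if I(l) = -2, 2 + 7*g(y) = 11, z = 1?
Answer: 179/7 ≈ 25.571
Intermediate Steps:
g(y) = 9/7 (g(y) = -2/7 + (⅐)*11 = -2/7 + 11/7 = 9/7)
U(M) = -2 + M + M² (U(M) = (M² + 1*M) - 2 = (M² + M) - 2 = (M + M²) - 2 = -2 + M + M²)
f(-4) + (-31 + U(-8))*g(1) = -4 + (-31 + (-2 - 8 + (-8)²))*(9/7) = -4 + (-31 + (-2 - 8 + 64))*(9/7) = -4 + (-31 + 54)*(9/7) = -4 + 23*(9/7) = -4 + 207/7 = 179/7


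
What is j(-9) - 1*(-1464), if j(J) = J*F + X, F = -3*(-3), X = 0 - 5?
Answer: 1378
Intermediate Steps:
X = -5
F = 9
j(J) = -5 + 9*J (j(J) = J*9 - 5 = 9*J - 5 = -5 + 9*J)
j(-9) - 1*(-1464) = (-5 + 9*(-9)) - 1*(-1464) = (-5 - 81) + 1464 = -86 + 1464 = 1378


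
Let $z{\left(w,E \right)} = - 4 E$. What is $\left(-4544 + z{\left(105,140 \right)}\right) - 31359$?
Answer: $-36463$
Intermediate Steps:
$\left(-4544 + z{\left(105,140 \right)}\right) - 31359 = \left(-4544 - 560\right) - 31359 = -5104 - 31359 = -36463$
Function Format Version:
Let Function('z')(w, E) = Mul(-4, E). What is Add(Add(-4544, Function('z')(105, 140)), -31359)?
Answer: -36463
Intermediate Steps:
Add(Add(-4544, Function('z')(105, 140)), -31359) = Add(Add(-4544, Mul(-4, 140)), -31359) = Add(Add(-4544, -560), -31359) = Add(-5104, -31359) = -36463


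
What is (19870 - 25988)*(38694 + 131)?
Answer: -237531350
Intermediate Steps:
(19870 - 25988)*(38694 + 131) = -6118*38825 = -237531350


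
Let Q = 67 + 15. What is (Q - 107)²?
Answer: 625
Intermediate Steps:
Q = 82
(Q - 107)² = (82 - 107)² = (-25)² = 625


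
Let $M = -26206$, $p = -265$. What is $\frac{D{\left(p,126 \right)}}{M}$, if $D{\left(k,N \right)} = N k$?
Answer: $\frac{16695}{13103} \approx 1.2741$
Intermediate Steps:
$\frac{D{\left(p,126 \right)}}{M} = \frac{126 \left(-265\right)}{-26206} = \left(-33390\right) \left(- \frac{1}{26206}\right) = \frac{16695}{13103}$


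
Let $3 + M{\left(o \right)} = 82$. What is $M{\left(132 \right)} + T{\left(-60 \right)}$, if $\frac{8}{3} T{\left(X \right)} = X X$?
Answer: $1429$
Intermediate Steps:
$M{\left(o \right)} = 79$ ($M{\left(o \right)} = -3 + 82 = 79$)
$T{\left(X \right)} = \frac{3 X^{2}}{8}$ ($T{\left(X \right)} = \frac{3 X X}{8} = \frac{3 X^{2}}{8}$)
$M{\left(132 \right)} + T{\left(-60 \right)} = 79 + \frac{3 \left(-60\right)^{2}}{8} = 79 + \frac{3}{8} \cdot 3600 = 79 + 1350 = 1429$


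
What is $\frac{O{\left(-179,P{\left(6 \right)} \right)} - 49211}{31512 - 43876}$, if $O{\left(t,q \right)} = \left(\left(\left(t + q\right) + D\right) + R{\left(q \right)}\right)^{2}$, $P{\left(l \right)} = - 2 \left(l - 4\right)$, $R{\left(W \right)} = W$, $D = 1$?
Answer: $\frac{14615}{12364} \approx 1.1821$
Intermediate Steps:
$P{\left(l \right)} = 8 - 2 l$ ($P{\left(l \right)} = - 2 \left(-4 + l\right) = 8 - 2 l$)
$O{\left(t,q \right)} = \left(1 + t + 2 q\right)^{2}$ ($O{\left(t,q \right)} = \left(\left(\left(t + q\right) + 1\right) + q\right)^{2} = \left(\left(\left(q + t\right) + 1\right) + q\right)^{2} = \left(\left(1 + q + t\right) + q\right)^{2} = \left(1 + t + 2 q\right)^{2}$)
$\frac{O{\left(-179,P{\left(6 \right)} \right)} - 49211}{31512 - 43876} = \frac{\left(1 - 179 + 2 \left(8 - 12\right)\right)^{2} - 49211}{31512 - 43876} = \frac{\left(1 - 179 + 2 \left(8 - 12\right)\right)^{2} - 49211}{-12364} = \left(\left(1 - 179 + 2 \left(-4\right)\right)^{2} - 49211\right) \left(- \frac{1}{12364}\right) = \left(\left(1 - 179 - 8\right)^{2} - 49211\right) \left(- \frac{1}{12364}\right) = \left(\left(-186\right)^{2} - 49211\right) \left(- \frac{1}{12364}\right) = \left(34596 - 49211\right) \left(- \frac{1}{12364}\right) = \left(-14615\right) \left(- \frac{1}{12364}\right) = \frac{14615}{12364}$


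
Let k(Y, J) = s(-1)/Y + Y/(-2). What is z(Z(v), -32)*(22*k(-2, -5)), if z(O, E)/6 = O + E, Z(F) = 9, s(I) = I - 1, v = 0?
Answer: -6072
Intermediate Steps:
s(I) = -1 + I
z(O, E) = 6*E + 6*O (z(O, E) = 6*(O + E) = 6*(E + O) = 6*E + 6*O)
k(Y, J) = -2/Y - Y/2 (k(Y, J) = (-1 - 1)/Y + Y/(-2) = -2/Y + Y*(-½) = -2/Y - Y/2)
z(Z(v), -32)*(22*k(-2, -5)) = (6*(-32) + 6*9)*(22*(-2/(-2) - ½*(-2))) = (-192 + 54)*(22*(-2*(-½) + 1)) = -3036*(1 + 1) = -3036*2 = -138*44 = -6072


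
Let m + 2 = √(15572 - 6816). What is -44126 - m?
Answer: -44124 - 2*√2189 ≈ -44218.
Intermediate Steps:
m = -2 + 2*√2189 (m = -2 + √(15572 - 6816) = -2 + √8756 = -2 + 2*√2189 ≈ 91.573)
-44126 - m = -44126 - (-2 + 2*√2189) = -44126 + (2 - 2*√2189) = -44124 - 2*√2189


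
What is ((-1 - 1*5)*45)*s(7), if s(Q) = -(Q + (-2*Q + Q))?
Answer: 0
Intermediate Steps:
s(Q) = 0 (s(Q) = -(Q - Q) = -1*0 = 0)
((-1 - 1*5)*45)*s(7) = ((-1 - 1*5)*45)*0 = ((-1 - 5)*45)*0 = -6*45*0 = -270*0 = 0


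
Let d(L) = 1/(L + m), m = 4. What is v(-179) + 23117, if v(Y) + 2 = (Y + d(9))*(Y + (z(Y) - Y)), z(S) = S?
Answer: 716849/13 ≈ 55142.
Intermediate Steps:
d(L) = 1/(4 + L) (d(L) = 1/(L + 4) = 1/(4 + L))
v(Y) = -2 + Y*(1/13 + Y) (v(Y) = -2 + (Y + 1/(4 + 9))*(Y + (Y - Y)) = -2 + (Y + 1/13)*(Y + 0) = -2 + (Y + 1/13)*Y = -2 + (1/13 + Y)*Y = -2 + Y*(1/13 + Y))
v(-179) + 23117 = (-2 + (-179)**2 + (1/13)*(-179)) + 23117 = (-2 + 32041 - 179/13) + 23117 = 416328/13 + 23117 = 716849/13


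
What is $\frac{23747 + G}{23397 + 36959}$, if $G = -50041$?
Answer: $- \frac{13147}{30178} \approx -0.43565$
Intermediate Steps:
$\frac{23747 + G}{23397 + 36959} = \frac{23747 - 50041}{23397 + 36959} = - \frac{26294}{60356} = \left(-26294\right) \frac{1}{60356} = - \frac{13147}{30178}$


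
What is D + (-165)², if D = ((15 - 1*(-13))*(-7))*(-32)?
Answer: 33497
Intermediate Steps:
D = 6272 (D = ((15 + 13)*(-7))*(-32) = (28*(-7))*(-32) = -196*(-32) = 6272)
D + (-165)² = 6272 + (-165)² = 6272 + 27225 = 33497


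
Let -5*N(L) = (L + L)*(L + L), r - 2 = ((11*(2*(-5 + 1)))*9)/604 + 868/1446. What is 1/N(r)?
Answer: -59593719645/79215228304 ≈ -0.75230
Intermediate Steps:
r = 140726/109173 (r = 2 + (((11*(2*(-5 + 1)))*9)/604 + 868/1446) = 2 + (((11*(2*(-4)))*9)*(1/604) + 868*(1/1446)) = 2 + (((11*(-8))*9)*(1/604) + 434/723) = 2 + (-88*9*(1/604) + 434/723) = 2 + (-792*1/604 + 434/723) = 2 + (-198/151 + 434/723) = 2 - 77620/109173 = 140726/109173 ≈ 1.2890)
N(L) = -4*L²/5 (N(L) = -(L + L)*(L + L)/5 = -2*L*2*L/5 = -4*L²/5)
1/N(r) = 1/(-4*(140726/109173)²/5) = 1/(-⅘*19803807076/11918743929) = 1/(-79215228304/59593719645) = -59593719645/79215228304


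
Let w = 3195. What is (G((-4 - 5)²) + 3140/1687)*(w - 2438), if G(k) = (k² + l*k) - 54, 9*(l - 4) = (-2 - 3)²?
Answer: 9013305284/1687 ≈ 5.3428e+6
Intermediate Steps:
l = 61/9 (l = 4 + (-2 - 3)²/9 = 4 + (⅑)*(-5)² = 4 + (⅑)*25 = 4 + 25/9 = 61/9 ≈ 6.7778)
G(k) = -54 + k² + 61*k/9 (G(k) = (k² + 61*k/9) - 54 = -54 + k² + 61*k/9)
(G((-4 - 5)²) + 3140/1687)*(w - 2438) = ((-54 + ((-4 - 5)²)² + 61*(-4 - 5)²/9) + 3140/1687)*(3195 - 2438) = ((-54 + ((-9)²)² + (61/9)*(-9)²) + 3140*(1/1687))*757 = ((-54 + 81² + (61/9)*81) + 3140/1687)*757 = ((-54 + 6561 + 549) + 3140/1687)*757 = (7056 + 3140/1687)*757 = (11906612/1687)*757 = 9013305284/1687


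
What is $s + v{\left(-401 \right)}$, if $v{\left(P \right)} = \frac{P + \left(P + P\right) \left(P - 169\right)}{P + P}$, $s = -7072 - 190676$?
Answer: $- \frac{396635}{2} \approx -1.9832 \cdot 10^{5}$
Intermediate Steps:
$s = -197748$ ($s = -7072 - 190676 = -197748$)
$v{\left(P \right)} = \frac{P + 2 P \left(-169 + P\right)}{2 P}$
$s + v{\left(-401 \right)} = -197748 - \frac{1139}{2} = - \frac{396635}{2}$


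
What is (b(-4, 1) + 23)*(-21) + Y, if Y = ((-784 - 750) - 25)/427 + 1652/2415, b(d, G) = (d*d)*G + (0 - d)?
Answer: -133462528/147315 ≈ -905.97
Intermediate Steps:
b(d, G) = -d + G*d**2 (b(d, G) = d**2*G - d = G*d**2 - d = -d + G*d**2)
Y = -437083/147315 (Y = (-1534 - 25)*(1/427) + 1652*(1/2415) = -1559*1/427 + 236/345 = -1559/427 + 236/345 = -437083/147315 ≈ -2.9670)
(b(-4, 1) + 23)*(-21) + Y = (-4*(-1 + 1*(-4)) + 23)*(-21) - 437083/147315 = (-4*(-1 - 4) + 23)*(-21) - 437083/147315 = (-4*(-5) + 23)*(-21) - 437083/147315 = (20 + 23)*(-21) - 437083/147315 = 43*(-21) - 437083/147315 = -903 - 437083/147315 = -133462528/147315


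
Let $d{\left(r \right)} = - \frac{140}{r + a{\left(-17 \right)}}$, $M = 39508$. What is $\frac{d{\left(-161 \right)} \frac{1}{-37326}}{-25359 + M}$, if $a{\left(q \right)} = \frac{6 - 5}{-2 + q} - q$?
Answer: $- \frac{190}{103248549717} \approx -1.8402 \cdot 10^{-9}$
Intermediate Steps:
$a{\left(q \right)} = \frac{1}{-2 + q} - q$ ($a{\left(q \right)} = 1 \frac{1}{-2 + q} - q = \frac{1}{-2 + q} - q$)
$d{\left(r \right)} = - \frac{140}{\frac{322}{19} + r}$ ($d{\left(r \right)} = - \frac{140}{r + \frac{1 - \left(-17\right)^{2} + 2 \left(-17\right)}{-2 - 17}} = - \frac{140}{r + \frac{1 - 289 - 34}{-19}} = - \frac{140}{r - \frac{1 - 289 - 34}{19}} = - \frac{140}{r - - \frac{322}{19}} = - \frac{140}{r + \frac{322}{19}} = - \frac{140}{\frac{322}{19} + r}$)
$\frac{d{\left(-161 \right)} \frac{1}{-37326}}{-25359 + M} = \frac{- \frac{2660}{322 + 19 \left(-161\right)} \frac{1}{-37326}}{-25359 + 39508} = \frac{- \frac{2660}{322 - 3059} \left(- \frac{1}{37326}\right)}{14149} = - \frac{2660}{-2737} \left(- \frac{1}{37326}\right) \frac{1}{14149} = \left(-2660\right) \left(- \frac{1}{2737}\right) \left(- \frac{1}{37326}\right) \frac{1}{14149} = \frac{380}{391} \left(- \frac{1}{37326}\right) \frac{1}{14149} = \left(- \frac{190}{7297233}\right) \frac{1}{14149} = - \frac{190}{103248549717}$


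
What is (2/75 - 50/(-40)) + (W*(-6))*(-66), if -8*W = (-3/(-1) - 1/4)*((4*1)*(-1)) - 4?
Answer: 223133/300 ≈ 743.78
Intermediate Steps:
W = 15/8 (W = -((-3/(-1) - 1/4)*((4*1)*(-1)) - 4)/8 = -((-3*(-1) - 1*1/4)*(4*(-1)) - 4)/8 = -((3 - 1/4)*(-4) - 4)/8 = -((11/4)*(-4) - 4)/8 = -(-11 - 4)/8 = -1/8*(-15) = 15/8 ≈ 1.8750)
(2/75 - 50/(-40)) + (W*(-6))*(-66) = (2/75 - 50/(-40)) + ((15/8)*(-6))*(-66) = (2*(1/75) - 50*(-1/40)) - 45/4*(-66) = (2/75 + 5/4) + 1485/2 = 383/300 + 1485/2 = 223133/300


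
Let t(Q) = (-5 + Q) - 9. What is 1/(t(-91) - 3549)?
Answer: -1/3654 ≈ -0.00027367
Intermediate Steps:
t(Q) = -14 + Q
1/(t(-91) - 3549) = 1/((-14 - 91) - 3549) = 1/(-105 - 3549) = 1/(-3654) = -1/3654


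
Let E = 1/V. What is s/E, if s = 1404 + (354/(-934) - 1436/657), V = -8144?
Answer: -3501813924400/306819 ≈ -1.1413e+7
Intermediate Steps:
E = -1/8144 (E = 1/(-8144) = -1/8144 ≈ -0.00012279)
s = 429986975/306819 (s = 1404 + (354*(-1/934) - 1436*1/657) = 1404 + (-177/467 - 1436/657) = 1404 - 786901/306819 = 429986975/306819 ≈ 1401.4)
s/E = 429986975/(306819*(-1/8144)) = (429986975/306819)*(-8144) = -3501813924400/306819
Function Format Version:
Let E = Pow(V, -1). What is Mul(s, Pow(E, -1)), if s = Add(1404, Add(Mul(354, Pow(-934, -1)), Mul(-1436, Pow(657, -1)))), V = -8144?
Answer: Rational(-3501813924400, 306819) ≈ -1.1413e+7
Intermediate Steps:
E = Rational(-1, 8144) (E = Pow(-8144, -1) = Rational(-1, 8144) ≈ -0.00012279)
s = Rational(429986975, 306819) (s = Add(1404, Add(Mul(354, Rational(-1, 934)), Mul(-1436, Rational(1, 657)))) = Add(1404, Add(Rational(-177, 467), Rational(-1436, 657))) = Add(1404, Rational(-786901, 306819)) = Rational(429986975, 306819) ≈ 1401.4)
Mul(s, Pow(E, -1)) = Mul(Rational(429986975, 306819), Pow(Rational(-1, 8144), -1)) = Mul(Rational(429986975, 306819), -8144) = Rational(-3501813924400, 306819)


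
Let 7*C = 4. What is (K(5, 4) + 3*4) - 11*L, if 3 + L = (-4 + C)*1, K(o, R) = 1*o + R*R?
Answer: 726/7 ≈ 103.71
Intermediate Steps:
K(o, R) = o + R²
C = 4/7 (C = (⅐)*4 = 4/7 ≈ 0.57143)
L = -45/7 (L = -3 + (-4 + 4/7)*1 = -3 - 24/7*1 = -3 - 24/7 = -45/7 ≈ -6.4286)
(K(5, 4) + 3*4) - 11*L = ((5 + 4²) + 3*4) - 11*(-45/7) = ((5 + 16) + 12) + 495/7 = (21 + 12) + 495/7 = 33 + 495/7 = 726/7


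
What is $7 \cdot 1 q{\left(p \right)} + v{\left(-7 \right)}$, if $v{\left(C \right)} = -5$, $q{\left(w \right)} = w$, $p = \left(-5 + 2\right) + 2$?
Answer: $-12$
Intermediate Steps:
$p = -1$ ($p = -3 + 2 = -1$)
$7 \cdot 1 q{\left(p \right)} + v{\left(-7 \right)} = 7 \cdot 1 \left(-1\right) - 5 = 7 \left(-1\right) - 5 = -7 - 5 = -12$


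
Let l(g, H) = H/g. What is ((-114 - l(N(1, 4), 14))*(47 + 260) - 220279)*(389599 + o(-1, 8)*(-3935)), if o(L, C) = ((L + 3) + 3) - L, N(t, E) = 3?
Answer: -281858742581/3 ≈ -9.3953e+10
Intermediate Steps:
o(L, C) = 6 (o(L, C) = ((3 + L) + 3) - L = (6 + L) - L = 6)
((-114 - l(N(1, 4), 14))*(47 + 260) - 220279)*(389599 + o(-1, 8)*(-3935)) = ((-114 - 14/3)*(47 + 260) - 220279)*(389599 + 6*(-3935)) = ((-114 - 14/3)*307 - 220279)*(389599 - 23610) = ((-114 - 1*14/3)*307 - 220279)*365989 = ((-114 - 14/3)*307 - 220279)*365989 = (-356/3*307 - 220279)*365989 = (-109292/3 - 220279)*365989 = -770129/3*365989 = -281858742581/3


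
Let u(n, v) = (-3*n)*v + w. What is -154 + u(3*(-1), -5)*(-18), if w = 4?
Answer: 584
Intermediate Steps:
u(n, v) = 4 - 3*n*v (u(n, v) = (-3*n)*v + 4 = -3*n*v + 4 = 4 - 3*n*v)
-154 + u(3*(-1), -5)*(-18) = -154 + (4 - 3*3*(-1)*(-5))*(-18) = -154 + (4 - 3*(-3)*(-5))*(-18) = -154 + (4 - 45)*(-18) = -154 - 41*(-18) = -154 + 738 = 584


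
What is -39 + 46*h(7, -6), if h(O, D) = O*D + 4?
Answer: -1787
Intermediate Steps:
h(O, D) = 4 + D*O (h(O, D) = D*O + 4 = 4 + D*O)
-39 + 46*h(7, -6) = -39 + 46*(4 - 6*7) = -39 + 46*(4 - 42) = -39 + 46*(-38) = -39 - 1748 = -1787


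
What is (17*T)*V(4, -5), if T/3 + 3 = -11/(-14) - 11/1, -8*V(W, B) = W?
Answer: 9435/28 ≈ 336.96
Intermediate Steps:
V(W, B) = -W/8
T = -555/14 (T = -9 + 3*(-11/(-14) - 11/1) = -9 + 3*(-11*(-1/14) - 11*1) = -9 + 3*(11/14 - 11) = -9 + 3*(-143/14) = -9 - 429/14 = -555/14 ≈ -39.643)
(17*T)*V(4, -5) = (17*(-555/14))*(-⅛*4) = -9435/14*(-½) = 9435/28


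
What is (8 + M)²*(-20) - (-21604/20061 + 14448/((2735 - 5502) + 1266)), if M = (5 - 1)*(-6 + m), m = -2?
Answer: -346562913788/30111561 ≈ -11509.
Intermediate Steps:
M = -32 (M = (5 - 1)*(-6 - 2) = 4*(-8) = -32)
(8 + M)²*(-20) - (-21604/20061 + 14448/((2735 - 5502) + 1266)) = (8 - 32)²*(-20) - (-21604/20061 + 14448/((2735 - 5502) + 1266)) = (-24)²*(-20) - (-21604*1/20061 + 14448/(-2767 + 1266)) = 576*(-20) - (-21604/20061 + 14448/(-1501)) = -11520 - (-21604/20061 + 14448*(-1/1501)) = -11520 - (-21604/20061 - 14448/1501) = -11520 - 1*(-322268932/30111561) = -11520 + 322268932/30111561 = -346562913788/30111561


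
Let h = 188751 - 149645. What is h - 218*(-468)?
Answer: 141130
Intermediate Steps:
h = 39106
h - 218*(-468) = 39106 - 218*(-468) = 39106 + 102024 = 141130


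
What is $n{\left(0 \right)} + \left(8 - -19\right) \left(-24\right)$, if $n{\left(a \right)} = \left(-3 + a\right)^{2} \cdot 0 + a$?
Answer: $-648$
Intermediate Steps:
$n{\left(a \right)} = a$ ($n{\left(a \right)} = 0 + a = a$)
$n{\left(0 \right)} + \left(8 - -19\right) \left(-24\right) = 0 + \left(8 - -19\right) \left(-24\right) = 0 + \left(8 + 19\right) \left(-24\right) = 0 + 27 \left(-24\right) = 0 - 648 = -648$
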